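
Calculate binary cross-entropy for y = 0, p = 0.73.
L = 1.309

L = -0·log(0.73) - 1·log(0.27) = -log(0.27) = 1.309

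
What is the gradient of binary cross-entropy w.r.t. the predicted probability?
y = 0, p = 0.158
∂L/∂p = 1.188

∂L/∂p = -y/p + (1-y)/(1-p) = 0 + 1/0.842 = 1.188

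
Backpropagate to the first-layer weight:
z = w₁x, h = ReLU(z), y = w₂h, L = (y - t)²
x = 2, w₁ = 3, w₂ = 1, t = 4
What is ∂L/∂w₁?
∂L/∂w₁ = 8

Forward pass:
z = w₁x = 3×2 = 6
h = ReLU(6) = 6
y = w₂h = 1×6 = 6

Backward pass:
∂L/∂y = 2(y - t) = 2(6 - 4) = 4
∂y/∂h = w₂ = 1
∂h/∂z = 1 (ReLU derivative)
∂z/∂w₁ = x = 2

∂L/∂w₁ = 4 × 1 × 1 × 2 = 8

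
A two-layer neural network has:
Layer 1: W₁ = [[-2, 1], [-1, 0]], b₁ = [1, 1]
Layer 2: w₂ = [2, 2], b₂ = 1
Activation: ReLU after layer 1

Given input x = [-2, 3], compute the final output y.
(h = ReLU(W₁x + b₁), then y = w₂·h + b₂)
y = 23

Layer 1 pre-activation: z₁ = [8, 3]
After ReLU: h = [8, 3]
Layer 2 output: y = 2×8 + 2×3 + 1 = 23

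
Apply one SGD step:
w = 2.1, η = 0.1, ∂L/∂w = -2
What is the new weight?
w_new = 2.3

w_new = w - η·∂L/∂w = 2.1 - 0.1×(-2) = 2.1 - (-0.2) = 2.3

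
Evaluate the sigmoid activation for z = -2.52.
0.07447

sigmoid(-2.52) = 1/(1 + e^(2.52)) = 1/(1 + 12.43) = 0.07447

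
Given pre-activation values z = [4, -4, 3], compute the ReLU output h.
h = [4, 0, 3]

ReLU applied element-wise: max(0,4)=4, max(0,-4)=0, max(0,3)=3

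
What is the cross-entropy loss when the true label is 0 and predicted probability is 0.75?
L = 1.386

L = -0·log(0.75) - 1·log(0.25) = -log(0.25) = 1.386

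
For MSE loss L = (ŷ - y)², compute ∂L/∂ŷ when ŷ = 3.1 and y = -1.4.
∂L/∂ŷ = 9.0

∂L/∂ŷ = 2(ŷ - y) = 2(3.1 - -1.4) = 2(4.5) = 9.0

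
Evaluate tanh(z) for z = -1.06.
-0.7857

tanh(-1.06) = (e^(-1.06) - e^(1.06))/(e^(-1.06) + e^(1.06)) = -0.7857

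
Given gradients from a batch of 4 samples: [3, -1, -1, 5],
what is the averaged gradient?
Average gradient = 1.5

Average = (1/4)(3 + -1 + -1 + 5) = 6/4 = 1.5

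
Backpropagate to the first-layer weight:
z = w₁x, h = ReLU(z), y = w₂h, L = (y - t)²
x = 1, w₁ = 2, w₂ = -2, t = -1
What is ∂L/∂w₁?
∂L/∂w₁ = 12

Forward pass:
z = w₁x = 2×1 = 2
h = ReLU(2) = 2
y = w₂h = -2×2 = -4

Backward pass:
∂L/∂y = 2(y - t) = 2(-4 - -1) = -6
∂y/∂h = w₂ = -2
∂h/∂z = 1 (ReLU derivative)
∂z/∂w₁ = x = 1

∂L/∂w₁ = -6 × -2 × 1 × 1 = 12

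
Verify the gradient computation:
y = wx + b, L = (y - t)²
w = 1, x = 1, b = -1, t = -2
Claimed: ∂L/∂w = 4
Correct

y = (1)(1) + -1 = 0
∂L/∂y = 2(y - t) = 2(0 - -2) = 4
∂y/∂w = x = 1
∂L/∂w = 4 × 1 = 4

Claimed value: 4
Correct: The correct gradient is 4.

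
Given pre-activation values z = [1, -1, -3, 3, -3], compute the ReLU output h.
h = [1, 0, 0, 3, 0]

ReLU applied element-wise: max(0,1)=1, max(0,-1)=0, max(0,-3)=0, max(0,3)=3, max(0,-3)=0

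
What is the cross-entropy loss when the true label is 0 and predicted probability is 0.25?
L = 0.2877

L = -0·log(0.25) - 1·log(0.75) = -log(0.75) = 0.2877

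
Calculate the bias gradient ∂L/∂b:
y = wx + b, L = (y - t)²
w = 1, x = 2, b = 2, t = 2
∂L/∂b = 4

y = wx + b = (1)(2) + 2 = 4
∂L/∂y = 2(y - t) = 2(4 - 2) = 4
∂y/∂b = 1
∂L/∂b = ∂L/∂y · ∂y/∂b = 4 × 1 = 4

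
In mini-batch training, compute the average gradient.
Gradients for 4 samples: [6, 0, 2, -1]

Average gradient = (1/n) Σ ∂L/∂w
Average gradient = 1.75

Average = (1/4)(6 + 0 + 2 + -1) = 7/4 = 1.75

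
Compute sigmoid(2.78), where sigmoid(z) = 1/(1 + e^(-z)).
0.9416

sigmoid(2.78) = 1/(1 + e^(-2.78)) = 1/(1 + 0.06204) = 0.9416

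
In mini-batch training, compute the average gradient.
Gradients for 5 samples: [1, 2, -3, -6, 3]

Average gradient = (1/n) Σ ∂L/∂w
Average gradient = -0.6

Average = (1/5)(1 + 2 + -3 + -6 + 3) = -3/5 = -0.6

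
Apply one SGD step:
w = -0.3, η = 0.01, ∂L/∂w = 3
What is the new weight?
w_new = -0.33

w_new = w - η·∂L/∂w = -0.3 - 0.01×(3) = -0.3 - (0.03) = -0.33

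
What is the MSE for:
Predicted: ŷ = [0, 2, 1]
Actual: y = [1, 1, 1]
MSE = 0.6667

MSE = (1/3)((0-1)² + (2-1)² + (1-1)²) = (1/3)(1 + 1 + 0) = 0.6667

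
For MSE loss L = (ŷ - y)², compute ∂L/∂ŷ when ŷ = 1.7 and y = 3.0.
∂L/∂ŷ = -2.6

∂L/∂ŷ = 2(ŷ - y) = 2(1.7 - 3.0) = 2(-1.3) = -2.6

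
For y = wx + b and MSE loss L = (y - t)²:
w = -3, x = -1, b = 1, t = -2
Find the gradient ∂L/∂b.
∂L/∂b = 12

y = wx + b = (-3)(-1) + 1 = 4
∂L/∂y = 2(y - t) = 2(4 - -2) = 12
∂y/∂b = 1
∂L/∂b = ∂L/∂y · ∂y/∂b = 12 × 1 = 12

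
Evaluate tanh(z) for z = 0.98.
0.7531

tanh(0.98) = (e^(0.98) - e^(-0.98))/(e^(0.98) + e^(-0.98)) = 0.7531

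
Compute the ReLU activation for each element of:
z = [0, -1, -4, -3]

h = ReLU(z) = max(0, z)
h = [0, 0, 0, 0]

ReLU applied element-wise: max(0,0)=0, max(0,-1)=0, max(0,-4)=0, max(0,-3)=0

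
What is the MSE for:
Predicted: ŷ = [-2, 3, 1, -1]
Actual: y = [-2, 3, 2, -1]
MSE = 0.25

MSE = (1/4)((-2--2)² + (3-3)² + (1-2)² + (-1--1)²) = (1/4)(0 + 0 + 1 + 0) = 0.25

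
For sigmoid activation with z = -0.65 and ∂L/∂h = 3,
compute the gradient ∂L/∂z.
∂L/∂z = 0.676

σ(-0.65) = 0.343
σ'(-0.65) = σ(-0.65)(1 - σ(-0.65)) = 0.343 × 0.657 = 0.2253
∂L/∂z = ∂L/∂h · σ'(z) = 3 × 0.2253 = 0.676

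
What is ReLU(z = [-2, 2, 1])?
h = [0, 2, 1]

ReLU applied element-wise: max(0,-2)=0, max(0,2)=2, max(0,1)=1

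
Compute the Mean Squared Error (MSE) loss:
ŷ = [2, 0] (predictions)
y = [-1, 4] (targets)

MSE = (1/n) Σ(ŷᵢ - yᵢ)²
MSE = 12.5

MSE = (1/2)((2--1)² + (0-4)²) = (1/2)(9 + 16) = 12.5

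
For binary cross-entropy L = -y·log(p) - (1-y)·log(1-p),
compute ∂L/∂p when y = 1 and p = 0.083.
∂L/∂p = -12.05

∂L/∂p = -y/p + (1-y)/(1-p) = -1/0.083 + 0 = -12.05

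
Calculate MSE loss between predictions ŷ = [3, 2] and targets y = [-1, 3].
MSE = 8.5

MSE = (1/2)((3--1)² + (2-3)²) = (1/2)(16 + 1) = 8.5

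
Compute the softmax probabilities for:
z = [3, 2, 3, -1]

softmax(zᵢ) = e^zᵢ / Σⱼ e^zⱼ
p = [0.4191, 0.1542, 0.4191, 0.0077]

exp(z) = [20.09, 7.389, 20.09, 0.3679]
Sum = 47.93
p = [0.4191, 0.1542, 0.4191, 0.0077]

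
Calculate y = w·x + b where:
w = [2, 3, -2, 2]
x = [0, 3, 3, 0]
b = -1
y = 2

y = (2)(0) + (3)(3) + (-2)(3) + (2)(0) + -1 = 2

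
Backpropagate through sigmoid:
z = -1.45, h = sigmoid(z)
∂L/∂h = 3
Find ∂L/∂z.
∂L/∂z = 0.4617

σ(-1.45) = 0.19
σ'(-1.45) = σ(-1.45)(1 - σ(-1.45)) = 0.19 × 0.81 = 0.1539
∂L/∂z = ∂L/∂h · σ'(z) = 3 × 0.1539 = 0.4617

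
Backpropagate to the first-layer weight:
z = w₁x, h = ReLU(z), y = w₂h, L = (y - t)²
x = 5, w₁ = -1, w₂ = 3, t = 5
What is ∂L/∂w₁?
∂L/∂w₁ = 0

Forward pass:
z = w₁x = -1×5 = -5
h = ReLU(-5) = 0
y = w₂h = 3×0 = 0

Backward pass:
∂L/∂y = 2(y - t) = 2(0 - 5) = -10
∂y/∂h = w₂ = 3
∂h/∂z = 0 (ReLU derivative)
∂z/∂w₁ = x = 5

∂L/∂w₁ = -10 × 3 × 0 × 5 = 0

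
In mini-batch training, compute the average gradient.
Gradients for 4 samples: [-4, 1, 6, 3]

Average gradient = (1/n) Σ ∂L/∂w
Average gradient = 1.5

Average = (1/4)(-4 + 1 + 6 + 3) = 6/4 = 1.5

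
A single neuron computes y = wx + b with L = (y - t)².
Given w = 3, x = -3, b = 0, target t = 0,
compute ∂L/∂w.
∂L/∂w = 54

y = wx + b = (3)(-3) + 0 = -9
∂L/∂y = 2(y - t) = 2(-9 - 0) = -18
∂y/∂w = x = -3
∂L/∂w = ∂L/∂y · ∂y/∂w = -18 × -3 = 54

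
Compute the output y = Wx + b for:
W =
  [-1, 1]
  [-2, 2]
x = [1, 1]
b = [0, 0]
y = [0, 0]

Wx = [-1×1 + 1×1, -2×1 + 2×1]
   = [0, 0]
y = Wx + b = [0 + 0, 0 + 0] = [0, 0]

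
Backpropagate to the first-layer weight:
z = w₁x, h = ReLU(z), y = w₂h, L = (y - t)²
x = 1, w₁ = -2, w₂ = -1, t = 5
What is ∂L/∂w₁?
∂L/∂w₁ = 0

Forward pass:
z = w₁x = -2×1 = -2
h = ReLU(-2) = 0
y = w₂h = -1×0 = 0

Backward pass:
∂L/∂y = 2(y - t) = 2(0 - 5) = -10
∂y/∂h = w₂ = -1
∂h/∂z = 0 (ReLU derivative)
∂z/∂w₁ = x = 1

∂L/∂w₁ = -10 × -1 × 0 × 1 = 0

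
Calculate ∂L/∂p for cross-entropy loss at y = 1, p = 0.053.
∂L/∂p = -18.87

∂L/∂p = -y/p + (1-y)/(1-p) = -1/0.053 + 0 = -18.87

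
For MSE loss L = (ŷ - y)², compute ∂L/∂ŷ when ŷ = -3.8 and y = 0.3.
∂L/∂ŷ = -8.2

∂L/∂ŷ = 2(ŷ - y) = 2(-3.8 - 0.3) = 2(-4.1) = -8.2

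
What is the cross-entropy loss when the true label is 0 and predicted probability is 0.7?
L = 1.204

L = -0·log(0.7) - 1·log(0.3) = -log(0.3) = 1.204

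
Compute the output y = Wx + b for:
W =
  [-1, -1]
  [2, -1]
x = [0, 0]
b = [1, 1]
y = [1, 1]

Wx = [-1×0 + -1×0, 2×0 + -1×0]
   = [0, 0]
y = Wx + b = [0 + 1, 0 + 1] = [1, 1]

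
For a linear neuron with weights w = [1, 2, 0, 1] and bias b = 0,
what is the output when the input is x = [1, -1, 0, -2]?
y = -3

y = (1)(1) + (2)(-1) + (0)(0) + (1)(-2) + 0 = -3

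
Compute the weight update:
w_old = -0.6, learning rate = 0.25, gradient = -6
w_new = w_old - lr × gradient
w_new = 0.9

w_new = w - η·∂L/∂w = -0.6 - 0.25×(-6) = -0.6 - (-1.5) = 0.9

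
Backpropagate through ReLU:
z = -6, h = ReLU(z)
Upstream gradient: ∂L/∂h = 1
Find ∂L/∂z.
∂L/∂z = 0

h = ReLU(-6) = 0
Since z < 0: ∂h/∂z = 0
∂L/∂z = ∂L/∂h · ∂h/∂z = 1 × 0 = 0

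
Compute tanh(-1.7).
-0.9354

tanh(-1.7) = (e^(-1.7) - e^(1.7))/(e^(-1.7) + e^(1.7)) = -0.9354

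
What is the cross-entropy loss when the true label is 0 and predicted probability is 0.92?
L = 2.526

L = -0·log(0.92) - 1·log(0.08) = -log(0.08) = 2.526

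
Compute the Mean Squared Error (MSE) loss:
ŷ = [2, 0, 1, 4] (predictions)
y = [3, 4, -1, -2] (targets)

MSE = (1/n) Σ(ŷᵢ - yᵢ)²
MSE = 14.25

MSE = (1/4)((2-3)² + (0-4)² + (1--1)² + (4--2)²) = (1/4)(1 + 16 + 4 + 36) = 14.25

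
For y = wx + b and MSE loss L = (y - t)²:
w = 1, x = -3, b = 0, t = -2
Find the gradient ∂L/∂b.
∂L/∂b = -2

y = wx + b = (1)(-3) + 0 = -3
∂L/∂y = 2(y - t) = 2(-3 - -2) = -2
∂y/∂b = 1
∂L/∂b = ∂L/∂y · ∂y/∂b = -2 × 1 = -2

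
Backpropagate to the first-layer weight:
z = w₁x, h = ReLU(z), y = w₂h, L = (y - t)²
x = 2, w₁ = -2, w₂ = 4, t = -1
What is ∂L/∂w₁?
∂L/∂w₁ = 0

Forward pass:
z = w₁x = -2×2 = -4
h = ReLU(-4) = 0
y = w₂h = 4×0 = 0

Backward pass:
∂L/∂y = 2(y - t) = 2(0 - -1) = 2
∂y/∂h = w₂ = 4
∂h/∂z = 0 (ReLU derivative)
∂z/∂w₁ = x = 2

∂L/∂w₁ = 2 × 4 × 0 × 2 = 0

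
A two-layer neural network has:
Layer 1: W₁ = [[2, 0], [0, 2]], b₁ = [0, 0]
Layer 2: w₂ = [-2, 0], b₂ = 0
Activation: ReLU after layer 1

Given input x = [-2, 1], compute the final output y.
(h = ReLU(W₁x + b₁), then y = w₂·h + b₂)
y = 0

Layer 1 pre-activation: z₁ = [-4, 2]
After ReLU: h = [0, 2]
Layer 2 output: y = -2×0 + 0×2 + 0 = 0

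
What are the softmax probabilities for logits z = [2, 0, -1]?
p = [0.8438, 0.1142, 0.042]

exp(z) = [7.389, 1, 0.3679]
Sum = 8.757
p = [0.8438, 0.1142, 0.042]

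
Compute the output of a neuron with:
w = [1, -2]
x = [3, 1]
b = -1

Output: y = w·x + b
y = 0

y = (1)(3) + (-2)(1) + -1 = 0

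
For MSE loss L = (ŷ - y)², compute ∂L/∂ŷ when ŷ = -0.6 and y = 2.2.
∂L/∂ŷ = -5.6

∂L/∂ŷ = 2(ŷ - y) = 2(-0.6 - 2.2) = 2(-2.8) = -5.6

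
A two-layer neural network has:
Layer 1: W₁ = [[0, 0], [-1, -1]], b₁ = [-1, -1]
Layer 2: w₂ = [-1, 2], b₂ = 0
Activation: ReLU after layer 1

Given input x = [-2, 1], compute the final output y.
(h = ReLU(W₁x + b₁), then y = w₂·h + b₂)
y = 0

Layer 1 pre-activation: z₁ = [-1, 0]
After ReLU: h = [0, 0]
Layer 2 output: y = -1×0 + 2×0 + 0 = 0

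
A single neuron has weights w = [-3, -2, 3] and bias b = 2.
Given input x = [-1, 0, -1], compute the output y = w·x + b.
y = 2

y = (-3)(-1) + (-2)(0) + (3)(-1) + 2 = 2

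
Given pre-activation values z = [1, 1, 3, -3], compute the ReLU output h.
h = [1, 1, 3, 0]

ReLU applied element-wise: max(0,1)=1, max(0,1)=1, max(0,3)=3, max(0,-3)=0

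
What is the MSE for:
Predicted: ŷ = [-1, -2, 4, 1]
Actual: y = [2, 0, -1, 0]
MSE = 9.75

MSE = (1/4)((-1-2)² + (-2-0)² + (4--1)² + (1-0)²) = (1/4)(9 + 4 + 25 + 1) = 9.75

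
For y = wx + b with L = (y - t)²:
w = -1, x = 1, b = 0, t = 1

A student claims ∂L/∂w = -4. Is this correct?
Correct

y = (-1)(1) + 0 = -1
∂L/∂y = 2(y - t) = 2(-1 - 1) = -4
∂y/∂w = x = 1
∂L/∂w = -4 × 1 = -4

Claimed value: -4
Correct: The correct gradient is -4.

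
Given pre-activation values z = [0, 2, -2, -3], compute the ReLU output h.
h = [0, 2, 0, 0]

ReLU applied element-wise: max(0,0)=0, max(0,2)=2, max(0,-2)=0, max(0,-3)=0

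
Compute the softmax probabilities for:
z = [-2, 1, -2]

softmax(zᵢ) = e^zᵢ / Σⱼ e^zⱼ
p = [0.0453, 0.9094, 0.0453]

exp(z) = [0.1353, 2.718, 0.1353]
Sum = 2.989
p = [0.0453, 0.9094, 0.0453]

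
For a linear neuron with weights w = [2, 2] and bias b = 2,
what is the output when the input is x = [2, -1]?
y = 4

y = (2)(2) + (2)(-1) + 2 = 4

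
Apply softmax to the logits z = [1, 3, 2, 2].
p = [0.0723, 0.5344, 0.1966, 0.1966]

exp(z) = [2.718, 20.09, 7.389, 7.389]
Sum = 37.58
p = [0.0723, 0.5344, 0.1966, 0.1966]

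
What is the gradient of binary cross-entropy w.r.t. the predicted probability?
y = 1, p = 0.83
∂L/∂p = -1.205

∂L/∂p = -y/p + (1-y)/(1-p) = -1/0.83 + 0 = -1.205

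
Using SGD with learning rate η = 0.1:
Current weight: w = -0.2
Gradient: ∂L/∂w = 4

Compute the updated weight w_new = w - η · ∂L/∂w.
w_new = -0.6

w_new = w - η·∂L/∂w = -0.2 - 0.1×(4) = -0.2 - (0.4) = -0.6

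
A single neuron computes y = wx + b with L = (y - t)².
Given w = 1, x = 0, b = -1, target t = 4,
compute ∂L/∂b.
∂L/∂b = -10

y = wx + b = (1)(0) + -1 = -1
∂L/∂y = 2(y - t) = 2(-1 - 4) = -10
∂y/∂b = 1
∂L/∂b = ∂L/∂y · ∂y/∂b = -10 × 1 = -10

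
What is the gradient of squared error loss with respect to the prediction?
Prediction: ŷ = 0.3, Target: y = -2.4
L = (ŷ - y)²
∂L/∂ŷ = 5.4

∂L/∂ŷ = 2(ŷ - y) = 2(0.3 - -2.4) = 2(2.7) = 5.4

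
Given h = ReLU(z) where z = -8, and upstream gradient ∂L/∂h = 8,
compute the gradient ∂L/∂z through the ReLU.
∂L/∂z = 0

h = ReLU(-8) = 0
Since z < 0: ∂h/∂z = 0
∂L/∂z = ∂L/∂h · ∂h/∂z = 8 × 0 = 0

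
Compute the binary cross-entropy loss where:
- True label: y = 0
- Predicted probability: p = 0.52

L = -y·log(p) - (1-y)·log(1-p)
L = 0.734

L = -0·log(0.52) - 1·log(0.48) = -log(0.48) = 0.734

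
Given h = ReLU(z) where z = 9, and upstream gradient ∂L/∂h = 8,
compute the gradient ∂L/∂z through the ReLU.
∂L/∂z = 8

h = ReLU(9) = 9
Since z > 0: ∂h/∂z = 1
∂L/∂z = ∂L/∂h · ∂h/∂z = 8 × 1 = 8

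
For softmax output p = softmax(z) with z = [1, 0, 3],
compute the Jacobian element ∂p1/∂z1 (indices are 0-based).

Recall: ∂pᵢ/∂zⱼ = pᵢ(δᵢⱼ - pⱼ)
∂p1/∂z1 = 0.04025

p = softmax(z) = [0.1142, 0.04201, 0.8438]
p1 = 0.04201

∂p1/∂z1 = p1(1 - p1) = 0.04201 × (1 - 0.04201) = 0.04025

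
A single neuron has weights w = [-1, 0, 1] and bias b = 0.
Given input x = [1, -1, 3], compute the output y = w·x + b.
y = 2

y = (-1)(1) + (0)(-1) + (1)(3) + 0 = 2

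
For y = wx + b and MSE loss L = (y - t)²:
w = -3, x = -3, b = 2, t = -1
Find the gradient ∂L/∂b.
∂L/∂b = 24

y = wx + b = (-3)(-3) + 2 = 11
∂L/∂y = 2(y - t) = 2(11 - -1) = 24
∂y/∂b = 1
∂L/∂b = ∂L/∂y · ∂y/∂b = 24 × 1 = 24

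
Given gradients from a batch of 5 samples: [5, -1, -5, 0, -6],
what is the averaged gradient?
Average gradient = -1.4

Average = (1/5)(5 + -1 + -5 + 0 + -6) = -7/5 = -1.4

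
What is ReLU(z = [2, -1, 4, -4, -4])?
h = [2, 0, 4, 0, 0]

ReLU applied element-wise: max(0,2)=2, max(0,-1)=0, max(0,4)=4, max(0,-4)=0, max(0,-4)=0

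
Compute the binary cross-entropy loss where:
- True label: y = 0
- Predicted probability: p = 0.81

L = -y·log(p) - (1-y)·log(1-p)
L = 1.661

L = -0·log(0.81) - 1·log(0.19) = -log(0.19) = 1.661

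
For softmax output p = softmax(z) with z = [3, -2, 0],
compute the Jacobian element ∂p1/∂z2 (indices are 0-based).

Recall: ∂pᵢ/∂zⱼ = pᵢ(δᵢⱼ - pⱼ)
∂p1/∂z2 = -0.0003005

p = softmax(z) = [0.9465, 0.006377, 0.04712]
p1 = 0.006377, p2 = 0.04712

∂p1/∂z2 = -p1 × p2 = -0.006377 × 0.04712 = -0.0003005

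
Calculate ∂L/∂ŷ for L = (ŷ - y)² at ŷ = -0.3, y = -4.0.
∂L/∂ŷ = 7.4

∂L/∂ŷ = 2(ŷ - y) = 2(-0.3 - -4.0) = 2(3.7) = 7.4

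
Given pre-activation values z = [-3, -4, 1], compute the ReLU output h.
h = [0, 0, 1]

ReLU applied element-wise: max(0,-3)=0, max(0,-4)=0, max(0,1)=1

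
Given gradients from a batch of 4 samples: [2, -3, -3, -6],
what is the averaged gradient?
Average gradient = -2.5

Average = (1/4)(2 + -3 + -3 + -6) = -10/4 = -2.5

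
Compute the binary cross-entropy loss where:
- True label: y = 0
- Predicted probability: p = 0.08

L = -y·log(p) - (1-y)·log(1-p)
L = 0.08338

L = -0·log(0.08) - 1·log(0.92) = -log(0.92) = 0.08338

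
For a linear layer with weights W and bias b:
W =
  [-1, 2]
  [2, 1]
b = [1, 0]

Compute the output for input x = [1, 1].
y = [2, 3]

Wx = [-1×1 + 2×1, 2×1 + 1×1]
   = [1, 3]
y = Wx + b = [1 + 1, 3 + 0] = [2, 3]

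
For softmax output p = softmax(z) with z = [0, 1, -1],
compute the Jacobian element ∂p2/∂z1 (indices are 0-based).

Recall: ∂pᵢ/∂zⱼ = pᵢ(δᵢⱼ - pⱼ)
∂p2/∂z1 = -0.05989

p = softmax(z) = [0.2447, 0.6652, 0.09003]
p2 = 0.09003, p1 = 0.6652

∂p2/∂z1 = -p2 × p1 = -0.09003 × 0.6652 = -0.05989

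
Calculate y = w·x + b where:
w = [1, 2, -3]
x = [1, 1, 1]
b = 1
y = 1

y = (1)(1) + (2)(1) + (-3)(1) + 1 = 1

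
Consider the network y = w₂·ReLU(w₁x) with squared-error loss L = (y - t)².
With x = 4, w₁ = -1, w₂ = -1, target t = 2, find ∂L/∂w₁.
∂L/∂w₁ = 0

Forward pass:
z = w₁x = -1×4 = -4
h = ReLU(-4) = 0
y = w₂h = -1×0 = 0

Backward pass:
∂L/∂y = 2(y - t) = 2(0 - 2) = -4
∂y/∂h = w₂ = -1
∂h/∂z = 0 (ReLU derivative)
∂z/∂w₁ = x = 4

∂L/∂w₁ = -4 × -1 × 0 × 4 = 0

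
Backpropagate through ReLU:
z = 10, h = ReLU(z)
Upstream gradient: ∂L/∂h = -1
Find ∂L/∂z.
∂L/∂z = -1

h = ReLU(10) = 10
Since z > 0: ∂h/∂z = 1
∂L/∂z = ∂L/∂h · ∂h/∂z = -1 × 1 = -1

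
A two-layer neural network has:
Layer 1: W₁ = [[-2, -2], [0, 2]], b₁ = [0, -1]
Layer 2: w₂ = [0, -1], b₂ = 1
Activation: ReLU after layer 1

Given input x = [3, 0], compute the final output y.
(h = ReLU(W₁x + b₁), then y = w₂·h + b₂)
y = 1

Layer 1 pre-activation: z₁ = [-6, -1]
After ReLU: h = [0, 0]
Layer 2 output: y = 0×0 + -1×0 + 1 = 1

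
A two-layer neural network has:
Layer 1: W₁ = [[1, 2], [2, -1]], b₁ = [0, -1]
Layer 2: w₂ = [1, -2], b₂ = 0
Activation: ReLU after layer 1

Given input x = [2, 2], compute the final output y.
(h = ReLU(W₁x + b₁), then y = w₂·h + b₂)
y = 4

Layer 1 pre-activation: z₁ = [6, 1]
After ReLU: h = [6, 1]
Layer 2 output: y = 1×6 + -2×1 + 0 = 4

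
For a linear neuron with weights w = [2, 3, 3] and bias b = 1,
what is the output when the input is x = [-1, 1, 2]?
y = 8

y = (2)(-1) + (3)(1) + (3)(2) + 1 = 8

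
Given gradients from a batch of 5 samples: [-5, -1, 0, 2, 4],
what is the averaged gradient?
Average gradient = 0

Average = (1/5)(-5 + -1 + 0 + 2 + 4) = 0/5 = 0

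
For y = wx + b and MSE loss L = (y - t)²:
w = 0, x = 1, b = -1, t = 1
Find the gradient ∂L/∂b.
∂L/∂b = -4

y = wx + b = (0)(1) + -1 = -1
∂L/∂y = 2(y - t) = 2(-1 - 1) = -4
∂y/∂b = 1
∂L/∂b = ∂L/∂y · ∂y/∂b = -4 × 1 = -4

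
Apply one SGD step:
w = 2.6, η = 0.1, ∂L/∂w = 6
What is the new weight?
w_new = 2

w_new = w - η·∂L/∂w = 2.6 - 0.1×(6) = 2.6 - (0.6) = 2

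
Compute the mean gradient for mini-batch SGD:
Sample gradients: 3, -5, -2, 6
Average gradient = 0.5

Average = (1/4)(3 + -5 + -2 + 6) = 2/4 = 0.5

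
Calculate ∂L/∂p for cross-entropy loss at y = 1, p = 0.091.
∂L/∂p = -10.99

∂L/∂p = -y/p + (1-y)/(1-p) = -1/0.091 + 0 = -10.99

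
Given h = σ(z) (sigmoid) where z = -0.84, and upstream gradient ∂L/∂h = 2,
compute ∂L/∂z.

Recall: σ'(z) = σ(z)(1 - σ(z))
∂L/∂z = 0.4212

σ(-0.84) = 0.3015
σ'(-0.84) = σ(-0.84)(1 - σ(-0.84)) = 0.3015 × 0.6985 = 0.2106
∂L/∂z = ∂L/∂h · σ'(z) = 2 × 0.2106 = 0.4212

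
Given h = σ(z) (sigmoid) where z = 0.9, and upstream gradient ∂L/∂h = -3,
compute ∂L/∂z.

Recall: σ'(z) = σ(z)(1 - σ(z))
∂L/∂z = -0.6165

σ(0.9) = 0.7109
σ'(0.9) = σ(0.9)(1 - σ(0.9)) = 0.7109 × 0.2891 = 0.2055
∂L/∂z = ∂L/∂h · σ'(z) = -3 × 0.2055 = -0.6165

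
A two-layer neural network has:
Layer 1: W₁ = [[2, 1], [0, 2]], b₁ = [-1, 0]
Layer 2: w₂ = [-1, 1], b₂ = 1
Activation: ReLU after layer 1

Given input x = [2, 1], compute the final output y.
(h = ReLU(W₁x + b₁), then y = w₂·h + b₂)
y = -1

Layer 1 pre-activation: z₁ = [4, 2]
After ReLU: h = [4, 2]
Layer 2 output: y = -1×4 + 1×2 + 1 = -1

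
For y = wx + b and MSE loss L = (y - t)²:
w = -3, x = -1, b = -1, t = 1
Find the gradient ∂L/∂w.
∂L/∂w = -2

y = wx + b = (-3)(-1) + -1 = 2
∂L/∂y = 2(y - t) = 2(2 - 1) = 2
∂y/∂w = x = -1
∂L/∂w = ∂L/∂y · ∂y/∂w = 2 × -1 = -2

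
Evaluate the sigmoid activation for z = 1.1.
0.7503

sigmoid(1.1) = 1/(1 + e^(-1.1)) = 1/(1 + 0.3329) = 0.7503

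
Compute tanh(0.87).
0.7014

tanh(0.87) = (e^(0.87) - e^(-0.87))/(e^(0.87) + e^(-0.87)) = 0.7014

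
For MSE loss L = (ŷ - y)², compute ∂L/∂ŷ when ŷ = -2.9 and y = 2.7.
∂L/∂ŷ = -11.2

∂L/∂ŷ = 2(ŷ - y) = 2(-2.9 - 2.7) = 2(-5.6) = -11.2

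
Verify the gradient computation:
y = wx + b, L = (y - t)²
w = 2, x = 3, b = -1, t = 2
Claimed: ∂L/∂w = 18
Correct

y = (2)(3) + -1 = 5
∂L/∂y = 2(y - t) = 2(5 - 2) = 6
∂y/∂w = x = 3
∂L/∂w = 6 × 3 = 18

Claimed value: 18
Correct: The correct gradient is 18.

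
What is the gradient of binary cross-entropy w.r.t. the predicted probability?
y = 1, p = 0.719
∂L/∂p = -1.391

∂L/∂p = -y/p + (1-y)/(1-p) = -1/0.719 + 0 = -1.391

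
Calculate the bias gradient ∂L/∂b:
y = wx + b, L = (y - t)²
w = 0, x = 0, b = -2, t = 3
∂L/∂b = -10

y = wx + b = (0)(0) + -2 = -2
∂L/∂y = 2(y - t) = 2(-2 - 3) = -10
∂y/∂b = 1
∂L/∂b = ∂L/∂y · ∂y/∂b = -10 × 1 = -10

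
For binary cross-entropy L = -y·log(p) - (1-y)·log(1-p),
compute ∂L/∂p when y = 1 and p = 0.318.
∂L/∂p = -3.145

∂L/∂p = -y/p + (1-y)/(1-p) = -1/0.318 + 0 = -3.145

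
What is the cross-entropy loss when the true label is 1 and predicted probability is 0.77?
L = 0.2614

L = -1·log(0.77) - 0·log(0.23) = -log(0.77) = 0.2614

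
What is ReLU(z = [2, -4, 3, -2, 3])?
h = [2, 0, 3, 0, 3]

ReLU applied element-wise: max(0,2)=2, max(0,-4)=0, max(0,3)=3, max(0,-2)=0, max(0,3)=3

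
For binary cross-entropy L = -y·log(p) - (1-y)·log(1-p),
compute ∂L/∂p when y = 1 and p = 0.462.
∂L/∂p = -2.165

∂L/∂p = -y/p + (1-y)/(1-p) = -1/0.462 + 0 = -2.165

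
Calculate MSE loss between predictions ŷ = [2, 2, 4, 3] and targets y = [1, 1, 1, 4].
MSE = 3

MSE = (1/4)((2-1)² + (2-1)² + (4-1)² + (3-4)²) = (1/4)(1 + 1 + 9 + 1) = 3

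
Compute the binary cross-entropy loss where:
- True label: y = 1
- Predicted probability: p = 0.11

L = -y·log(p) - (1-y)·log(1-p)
L = 2.207

L = -1·log(0.11) - 0·log(0.89) = -log(0.11) = 2.207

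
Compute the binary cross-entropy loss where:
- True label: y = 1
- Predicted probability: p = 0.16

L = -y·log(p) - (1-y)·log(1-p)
L = 1.833

L = -1·log(0.16) - 0·log(0.84) = -log(0.16) = 1.833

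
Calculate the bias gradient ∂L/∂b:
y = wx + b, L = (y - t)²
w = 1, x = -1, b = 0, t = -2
∂L/∂b = 2

y = wx + b = (1)(-1) + 0 = -1
∂L/∂y = 2(y - t) = 2(-1 - -2) = 2
∂y/∂b = 1
∂L/∂b = ∂L/∂y · ∂y/∂b = 2 × 1 = 2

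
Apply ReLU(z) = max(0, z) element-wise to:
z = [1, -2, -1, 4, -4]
h = [1, 0, 0, 4, 0]

ReLU applied element-wise: max(0,1)=1, max(0,-2)=0, max(0,-1)=0, max(0,4)=4, max(0,-4)=0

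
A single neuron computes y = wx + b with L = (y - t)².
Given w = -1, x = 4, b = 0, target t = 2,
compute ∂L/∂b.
∂L/∂b = -12

y = wx + b = (-1)(4) + 0 = -4
∂L/∂y = 2(y - t) = 2(-4 - 2) = -12
∂y/∂b = 1
∂L/∂b = ∂L/∂y · ∂y/∂b = -12 × 1 = -12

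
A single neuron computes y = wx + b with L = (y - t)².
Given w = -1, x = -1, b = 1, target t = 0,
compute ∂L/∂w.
∂L/∂w = -4

y = wx + b = (-1)(-1) + 1 = 2
∂L/∂y = 2(y - t) = 2(2 - 0) = 4
∂y/∂w = x = -1
∂L/∂w = ∂L/∂y · ∂y/∂w = 4 × -1 = -4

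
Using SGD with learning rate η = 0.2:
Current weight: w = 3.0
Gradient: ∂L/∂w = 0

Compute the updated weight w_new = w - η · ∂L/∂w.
w_new = 3

w_new = w - η·∂L/∂w = 3.0 - 0.2×(0) = 3.0 - (0) = 3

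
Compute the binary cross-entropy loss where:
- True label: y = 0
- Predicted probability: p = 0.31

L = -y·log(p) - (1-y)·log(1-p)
L = 0.3711

L = -0·log(0.31) - 1·log(0.69) = -log(0.69) = 0.3711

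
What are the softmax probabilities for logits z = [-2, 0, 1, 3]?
p = [0.0057, 0.0418, 0.1135, 0.839]

exp(z) = [0.1353, 1, 2.718, 20.09]
Sum = 23.94
p = [0.0057, 0.0418, 0.1135, 0.839]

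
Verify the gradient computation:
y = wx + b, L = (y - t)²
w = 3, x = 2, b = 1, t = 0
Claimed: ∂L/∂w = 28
Correct

y = (3)(2) + 1 = 7
∂L/∂y = 2(y - t) = 2(7 - 0) = 14
∂y/∂w = x = 2
∂L/∂w = 14 × 2 = 28

Claimed value: 28
Correct: The correct gradient is 28.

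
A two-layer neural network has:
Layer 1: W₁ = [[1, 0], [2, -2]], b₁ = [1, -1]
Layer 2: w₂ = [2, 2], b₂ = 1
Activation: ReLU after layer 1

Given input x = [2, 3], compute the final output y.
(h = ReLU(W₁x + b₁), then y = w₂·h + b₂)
y = 7

Layer 1 pre-activation: z₁ = [3, -3]
After ReLU: h = [3, 0]
Layer 2 output: y = 2×3 + 2×0 + 1 = 7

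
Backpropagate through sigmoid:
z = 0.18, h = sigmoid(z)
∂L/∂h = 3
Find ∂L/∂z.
∂L/∂z = 0.744

σ(0.18) = 0.5449
σ'(0.18) = σ(0.18)(1 - σ(0.18)) = 0.5449 × 0.4551 = 0.248
∂L/∂z = ∂L/∂h · σ'(z) = 3 × 0.248 = 0.744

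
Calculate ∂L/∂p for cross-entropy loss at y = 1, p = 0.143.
∂L/∂p = -6.993

∂L/∂p = -y/p + (1-y)/(1-p) = -1/0.143 + 0 = -6.993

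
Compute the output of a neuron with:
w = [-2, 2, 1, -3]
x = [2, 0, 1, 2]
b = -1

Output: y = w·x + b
y = -10

y = (-2)(2) + (2)(0) + (1)(1) + (-3)(2) + -1 = -10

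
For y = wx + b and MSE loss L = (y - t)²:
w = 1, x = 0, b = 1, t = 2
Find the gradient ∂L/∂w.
∂L/∂w = 0

y = wx + b = (1)(0) + 1 = 1
∂L/∂y = 2(y - t) = 2(1 - 2) = -2
∂y/∂w = x = 0
∂L/∂w = ∂L/∂y · ∂y/∂w = -2 × 0 = 0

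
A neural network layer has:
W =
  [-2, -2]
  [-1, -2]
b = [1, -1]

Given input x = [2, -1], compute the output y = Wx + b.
y = [-1, -1]

Wx = [-2×2 + -2×-1, -1×2 + -2×-1]
   = [-2, 0]
y = Wx + b = [-2 + 1, 0 + -1] = [-1, -1]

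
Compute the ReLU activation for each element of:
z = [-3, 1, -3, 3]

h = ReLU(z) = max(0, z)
h = [0, 1, 0, 3]

ReLU applied element-wise: max(0,-3)=0, max(0,1)=1, max(0,-3)=0, max(0,3)=3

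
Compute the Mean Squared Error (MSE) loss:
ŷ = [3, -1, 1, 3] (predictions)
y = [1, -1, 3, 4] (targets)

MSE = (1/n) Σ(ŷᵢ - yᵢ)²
MSE = 2.25

MSE = (1/4)((3-1)² + (-1--1)² + (1-3)² + (3-4)²) = (1/4)(4 + 0 + 4 + 1) = 2.25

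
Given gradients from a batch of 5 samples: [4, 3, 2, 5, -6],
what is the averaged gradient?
Average gradient = 1.6

Average = (1/5)(4 + 3 + 2 + 5 + -6) = 8/5 = 1.6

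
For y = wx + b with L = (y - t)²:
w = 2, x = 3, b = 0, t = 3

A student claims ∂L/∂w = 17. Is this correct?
Incorrect

y = (2)(3) + 0 = 6
∂L/∂y = 2(y - t) = 2(6 - 3) = 6
∂y/∂w = x = 3
∂L/∂w = 6 × 3 = 18

Claimed value: 17
Incorrect: The correct gradient is 18.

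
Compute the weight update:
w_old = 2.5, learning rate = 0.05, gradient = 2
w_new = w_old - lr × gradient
w_new = 2.4

w_new = w - η·∂L/∂w = 2.5 - 0.05×(2) = 2.5 - (0.1) = 2.4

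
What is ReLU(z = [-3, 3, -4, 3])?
h = [0, 3, 0, 3]

ReLU applied element-wise: max(0,-3)=0, max(0,3)=3, max(0,-4)=0, max(0,3)=3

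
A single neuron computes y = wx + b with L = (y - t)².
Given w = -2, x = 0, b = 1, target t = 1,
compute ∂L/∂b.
∂L/∂b = 0

y = wx + b = (-2)(0) + 1 = 1
∂L/∂y = 2(y - t) = 2(1 - 1) = 0
∂y/∂b = 1
∂L/∂b = ∂L/∂y · ∂y/∂b = 0 × 1 = 0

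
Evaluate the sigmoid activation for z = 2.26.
0.9055

sigmoid(2.26) = 1/(1 + e^(-2.26)) = 1/(1 + 0.1044) = 0.9055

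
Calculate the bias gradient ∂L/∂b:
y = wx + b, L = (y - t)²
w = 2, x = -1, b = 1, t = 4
∂L/∂b = -10

y = wx + b = (2)(-1) + 1 = -1
∂L/∂y = 2(y - t) = 2(-1 - 4) = -10
∂y/∂b = 1
∂L/∂b = ∂L/∂y · ∂y/∂b = -10 × 1 = -10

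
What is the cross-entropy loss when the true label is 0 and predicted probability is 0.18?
L = 0.1985

L = -0·log(0.18) - 1·log(0.82) = -log(0.82) = 0.1985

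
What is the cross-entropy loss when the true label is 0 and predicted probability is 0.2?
L = 0.2231

L = -0·log(0.2) - 1·log(0.8) = -log(0.8) = 0.2231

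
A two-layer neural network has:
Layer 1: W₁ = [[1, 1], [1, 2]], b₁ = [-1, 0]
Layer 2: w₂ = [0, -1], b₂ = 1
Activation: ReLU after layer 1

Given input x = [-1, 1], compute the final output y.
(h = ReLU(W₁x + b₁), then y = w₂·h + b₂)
y = 0

Layer 1 pre-activation: z₁ = [-1, 1]
After ReLU: h = [0, 1]
Layer 2 output: y = 0×0 + -1×1 + 1 = 0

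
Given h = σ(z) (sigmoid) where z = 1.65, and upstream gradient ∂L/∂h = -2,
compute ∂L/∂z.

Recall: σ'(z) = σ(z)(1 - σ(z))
∂L/∂z = -0.2703

σ(1.65) = 0.8389
σ'(1.65) = σ(1.65)(1 - σ(1.65)) = 0.8389 × 0.1611 = 0.1352
∂L/∂z = ∂L/∂h · σ'(z) = -2 × 0.1352 = -0.2703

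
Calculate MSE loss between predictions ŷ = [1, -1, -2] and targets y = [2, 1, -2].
MSE = 1.667

MSE = (1/3)((1-2)² + (-1-1)² + (-2--2)²) = (1/3)(1 + 4 + 0) = 1.667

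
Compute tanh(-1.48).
-0.9015

tanh(-1.48) = (e^(-1.48) - e^(1.48))/(e^(-1.48) + e^(1.48)) = -0.9015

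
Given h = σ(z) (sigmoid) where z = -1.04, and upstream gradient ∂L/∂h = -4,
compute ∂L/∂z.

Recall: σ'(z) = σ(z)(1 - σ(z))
∂L/∂z = -0.7718

σ(-1.04) = 0.2611
σ'(-1.04) = σ(-1.04)(1 - σ(-1.04)) = 0.2611 × 0.7389 = 0.193
∂L/∂z = ∂L/∂h · σ'(z) = -4 × 0.193 = -0.7718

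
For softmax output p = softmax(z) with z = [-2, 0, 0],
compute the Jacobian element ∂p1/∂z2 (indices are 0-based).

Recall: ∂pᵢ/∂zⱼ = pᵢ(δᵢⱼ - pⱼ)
∂p1/∂z2 = -0.2193

p = softmax(z) = [0.06338, 0.4683, 0.4683]
p1 = 0.4683, p2 = 0.4683

∂p1/∂z2 = -p1 × p2 = -0.4683 × 0.4683 = -0.2193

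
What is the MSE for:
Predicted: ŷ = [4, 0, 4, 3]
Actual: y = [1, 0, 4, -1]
MSE = 6.25

MSE = (1/4)((4-1)² + (0-0)² + (4-4)² + (3--1)²) = (1/4)(9 + 0 + 0 + 16) = 6.25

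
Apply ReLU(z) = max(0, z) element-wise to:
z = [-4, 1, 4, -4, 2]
h = [0, 1, 4, 0, 2]

ReLU applied element-wise: max(0,-4)=0, max(0,1)=1, max(0,4)=4, max(0,-4)=0, max(0,2)=2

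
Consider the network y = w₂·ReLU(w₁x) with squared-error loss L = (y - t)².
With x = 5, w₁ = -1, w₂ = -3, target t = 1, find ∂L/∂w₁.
∂L/∂w₁ = 0

Forward pass:
z = w₁x = -1×5 = -5
h = ReLU(-5) = 0
y = w₂h = -3×0 = 0

Backward pass:
∂L/∂y = 2(y - t) = 2(0 - 1) = -2
∂y/∂h = w₂ = -3
∂h/∂z = 0 (ReLU derivative)
∂z/∂w₁ = x = 5

∂L/∂w₁ = -2 × -3 × 0 × 5 = 0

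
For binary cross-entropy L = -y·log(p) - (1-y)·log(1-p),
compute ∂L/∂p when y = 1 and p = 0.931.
∂L/∂p = -1.074

∂L/∂p = -y/p + (1-y)/(1-p) = -1/0.931 + 0 = -1.074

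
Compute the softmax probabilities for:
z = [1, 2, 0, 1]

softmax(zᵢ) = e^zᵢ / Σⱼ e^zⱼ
p = [0.1966, 0.5344, 0.0723, 0.1966]

exp(z) = [2.718, 7.389, 1, 2.718]
Sum = 13.83
p = [0.1966, 0.5344, 0.0723, 0.1966]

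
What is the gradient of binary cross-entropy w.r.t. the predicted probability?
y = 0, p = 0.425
∂L/∂p = 1.739

∂L/∂p = -y/p + (1-y)/(1-p) = 0 + 1/0.575 = 1.739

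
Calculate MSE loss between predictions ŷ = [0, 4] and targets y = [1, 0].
MSE = 8.5

MSE = (1/2)((0-1)² + (4-0)²) = (1/2)(1 + 16) = 8.5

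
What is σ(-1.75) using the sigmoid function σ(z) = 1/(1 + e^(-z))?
0.148

sigmoid(-1.75) = 1/(1 + e^(1.75)) = 1/(1 + 5.755) = 0.148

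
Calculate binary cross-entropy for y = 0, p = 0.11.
L = 0.1165

L = -0·log(0.11) - 1·log(0.89) = -log(0.89) = 0.1165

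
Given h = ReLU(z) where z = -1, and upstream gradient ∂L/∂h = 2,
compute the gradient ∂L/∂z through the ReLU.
∂L/∂z = 0

h = ReLU(-1) = 0
Since z < 0: ∂h/∂z = 0
∂L/∂z = ∂L/∂h · ∂h/∂z = 2 × 0 = 0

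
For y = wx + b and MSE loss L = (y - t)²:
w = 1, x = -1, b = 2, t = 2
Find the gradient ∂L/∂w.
∂L/∂w = 2

y = wx + b = (1)(-1) + 2 = 1
∂L/∂y = 2(y - t) = 2(1 - 2) = -2
∂y/∂w = x = -1
∂L/∂w = ∂L/∂y · ∂y/∂w = -2 × -1 = 2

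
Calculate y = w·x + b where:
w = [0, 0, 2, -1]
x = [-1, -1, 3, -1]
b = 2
y = 9

y = (0)(-1) + (0)(-1) + (2)(3) + (-1)(-1) + 2 = 9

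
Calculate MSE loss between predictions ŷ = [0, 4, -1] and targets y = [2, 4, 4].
MSE = 9.667

MSE = (1/3)((0-2)² + (4-4)² + (-1-4)²) = (1/3)(4 + 0 + 25) = 9.667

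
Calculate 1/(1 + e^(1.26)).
0.221

sigmoid(-1.26) = 1/(1 + e^(1.26)) = 1/(1 + 3.525) = 0.221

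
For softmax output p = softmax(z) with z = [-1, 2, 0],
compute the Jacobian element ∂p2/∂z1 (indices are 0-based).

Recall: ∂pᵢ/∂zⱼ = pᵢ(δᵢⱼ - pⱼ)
∂p2/∂z1 = -0.09636

p = softmax(z) = [0.04201, 0.8438, 0.1142]
p2 = 0.1142, p1 = 0.8438

∂p2/∂z1 = -p2 × p1 = -0.1142 × 0.8438 = -0.09636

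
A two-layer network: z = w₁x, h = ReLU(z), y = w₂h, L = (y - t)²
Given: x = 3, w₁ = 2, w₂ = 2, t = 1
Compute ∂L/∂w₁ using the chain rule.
∂L/∂w₁ = 132

Forward pass:
z = w₁x = 2×3 = 6
h = ReLU(6) = 6
y = w₂h = 2×6 = 12

Backward pass:
∂L/∂y = 2(y - t) = 2(12 - 1) = 22
∂y/∂h = w₂ = 2
∂h/∂z = 1 (ReLU derivative)
∂z/∂w₁ = x = 3

∂L/∂w₁ = 22 × 2 × 1 × 3 = 132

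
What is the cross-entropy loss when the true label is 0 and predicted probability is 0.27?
L = 0.3147

L = -0·log(0.27) - 1·log(0.73) = -log(0.73) = 0.3147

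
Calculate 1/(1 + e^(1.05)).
0.2592

sigmoid(-1.05) = 1/(1 + e^(1.05)) = 1/(1 + 2.858) = 0.2592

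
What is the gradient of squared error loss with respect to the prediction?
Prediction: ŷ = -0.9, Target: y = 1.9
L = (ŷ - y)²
∂L/∂ŷ = -5.6

∂L/∂ŷ = 2(ŷ - y) = 2(-0.9 - 1.9) = 2(-2.8) = -5.6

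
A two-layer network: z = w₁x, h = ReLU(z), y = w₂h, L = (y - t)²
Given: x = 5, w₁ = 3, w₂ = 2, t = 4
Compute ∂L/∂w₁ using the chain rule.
∂L/∂w₁ = 520

Forward pass:
z = w₁x = 3×5 = 15
h = ReLU(15) = 15
y = w₂h = 2×15 = 30

Backward pass:
∂L/∂y = 2(y - t) = 2(30 - 4) = 52
∂y/∂h = w₂ = 2
∂h/∂z = 1 (ReLU derivative)
∂z/∂w₁ = x = 5

∂L/∂w₁ = 52 × 2 × 1 × 5 = 520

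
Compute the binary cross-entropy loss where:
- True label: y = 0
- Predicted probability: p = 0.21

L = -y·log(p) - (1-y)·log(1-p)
L = 0.2357

L = -0·log(0.21) - 1·log(0.79) = -log(0.79) = 0.2357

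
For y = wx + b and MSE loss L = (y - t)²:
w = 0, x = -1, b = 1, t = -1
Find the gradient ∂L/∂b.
∂L/∂b = 4

y = wx + b = (0)(-1) + 1 = 1
∂L/∂y = 2(y - t) = 2(1 - -1) = 4
∂y/∂b = 1
∂L/∂b = ∂L/∂y · ∂y/∂b = 4 × 1 = 4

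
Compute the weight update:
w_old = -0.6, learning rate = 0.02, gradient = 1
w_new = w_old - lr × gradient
w_new = -0.62

w_new = w - η·∂L/∂w = -0.6 - 0.02×(1) = -0.6 - (0.02) = -0.62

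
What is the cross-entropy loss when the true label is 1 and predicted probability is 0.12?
L = 2.12

L = -1·log(0.12) - 0·log(0.88) = -log(0.12) = 2.12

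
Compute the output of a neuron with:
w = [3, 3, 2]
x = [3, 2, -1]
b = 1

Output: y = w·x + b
y = 14

y = (3)(3) + (3)(2) + (2)(-1) + 1 = 14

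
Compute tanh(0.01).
0.01

tanh(0.01) = (e^(0.01) - e^(-0.01))/(e^(0.01) + e^(-0.01)) = 0.01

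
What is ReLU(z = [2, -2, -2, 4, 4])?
h = [2, 0, 0, 4, 4]

ReLU applied element-wise: max(0,2)=2, max(0,-2)=0, max(0,-2)=0, max(0,4)=4, max(0,4)=4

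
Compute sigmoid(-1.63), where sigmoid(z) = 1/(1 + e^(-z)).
0.1638

sigmoid(-1.63) = 1/(1 + e^(1.63)) = 1/(1 + 5.104) = 0.1638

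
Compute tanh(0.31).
0.3004

tanh(0.31) = (e^(0.31) - e^(-0.31))/(e^(0.31) + e^(-0.31)) = 0.3004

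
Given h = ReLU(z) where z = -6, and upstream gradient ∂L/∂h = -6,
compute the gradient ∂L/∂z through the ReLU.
∂L/∂z = 0

h = ReLU(-6) = 0
Since z < 0: ∂h/∂z = 0
∂L/∂z = ∂L/∂h · ∂h/∂z = -6 × 0 = 0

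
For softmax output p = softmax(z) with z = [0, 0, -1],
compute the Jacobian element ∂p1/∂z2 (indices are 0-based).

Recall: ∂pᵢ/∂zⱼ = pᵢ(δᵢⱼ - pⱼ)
∂p1/∂z2 = -0.06561

p = softmax(z) = [0.4223, 0.4223, 0.1554]
p1 = 0.4223, p2 = 0.1554

∂p1/∂z2 = -p1 × p2 = -0.4223 × 0.1554 = -0.06561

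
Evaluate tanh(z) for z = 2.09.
0.9699

tanh(2.09) = (e^(2.09) - e^(-2.09))/(e^(2.09) + e^(-2.09)) = 0.9699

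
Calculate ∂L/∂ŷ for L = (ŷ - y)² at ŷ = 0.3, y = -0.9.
∂L/∂ŷ = 2.4

∂L/∂ŷ = 2(ŷ - y) = 2(0.3 - -0.9) = 2(1.2) = 2.4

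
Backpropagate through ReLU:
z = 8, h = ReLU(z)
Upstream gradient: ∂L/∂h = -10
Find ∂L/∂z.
∂L/∂z = -10

h = ReLU(8) = 8
Since z > 0: ∂h/∂z = 1
∂L/∂z = ∂L/∂h · ∂h/∂z = -10 × 1 = -10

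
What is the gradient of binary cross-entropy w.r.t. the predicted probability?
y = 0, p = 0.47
∂L/∂p = 1.887

∂L/∂p = -y/p + (1-y)/(1-p) = 0 + 1/0.53 = 1.887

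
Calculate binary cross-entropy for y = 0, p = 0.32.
L = 0.3857

L = -0·log(0.32) - 1·log(0.68) = -log(0.68) = 0.3857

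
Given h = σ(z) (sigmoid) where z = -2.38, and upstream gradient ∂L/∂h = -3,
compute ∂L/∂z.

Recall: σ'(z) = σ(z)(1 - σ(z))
∂L/∂z = -0.2326

σ(-2.38) = 0.08471
σ'(-2.38) = σ(-2.38)(1 - σ(-2.38)) = 0.08471 × 0.9153 = 0.07753
∂L/∂z = ∂L/∂h · σ'(z) = -3 × 0.07753 = -0.2326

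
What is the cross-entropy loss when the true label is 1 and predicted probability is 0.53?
L = 0.6349

L = -1·log(0.53) - 0·log(0.47) = -log(0.53) = 0.6349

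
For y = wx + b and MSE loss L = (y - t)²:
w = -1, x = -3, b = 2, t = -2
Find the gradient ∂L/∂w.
∂L/∂w = -42

y = wx + b = (-1)(-3) + 2 = 5
∂L/∂y = 2(y - t) = 2(5 - -2) = 14
∂y/∂w = x = -3
∂L/∂w = ∂L/∂y · ∂y/∂w = 14 × -3 = -42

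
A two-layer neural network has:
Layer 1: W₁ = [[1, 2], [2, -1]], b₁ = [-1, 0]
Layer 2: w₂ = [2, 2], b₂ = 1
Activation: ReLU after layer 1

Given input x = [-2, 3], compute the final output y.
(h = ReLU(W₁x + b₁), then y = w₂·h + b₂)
y = 7

Layer 1 pre-activation: z₁ = [3, -7]
After ReLU: h = [3, 0]
Layer 2 output: y = 2×3 + 2×0 + 1 = 7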